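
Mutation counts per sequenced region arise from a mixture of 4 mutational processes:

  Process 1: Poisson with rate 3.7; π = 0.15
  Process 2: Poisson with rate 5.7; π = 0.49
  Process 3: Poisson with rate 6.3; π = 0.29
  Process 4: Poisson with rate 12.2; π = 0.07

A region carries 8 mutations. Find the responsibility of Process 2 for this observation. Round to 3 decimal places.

0.529

The responsibility of component k is π_k f_k(x) divided by Σ_j π_j f_j(x).
Evaluate each component's likelihood at the observed value:
  p_1 = 0.0215379
  p_2 = 0.0924698
  p_3 = 0.113018
  p_4 = 0.0612302
Unnormalised posteriors:
  π_1·p_1 = 0.15 × 0.0215379 = 0.00323069
  π_2·p_2 = 0.49 × 0.0924698 = 0.0453102
  π_3·p_3 = 0.29 × 0.113018 = 0.0327753
  π_4·p_4 = 0.07 × 0.0612302 = 0.00428611
Marginal: 0.00323069 + 0.0453102 + 0.0327753 + 0.00428611 = 0.0856023
P(Process 2 | 8 mutations) = 0.0453102 / 0.0856023 ≈ 0.529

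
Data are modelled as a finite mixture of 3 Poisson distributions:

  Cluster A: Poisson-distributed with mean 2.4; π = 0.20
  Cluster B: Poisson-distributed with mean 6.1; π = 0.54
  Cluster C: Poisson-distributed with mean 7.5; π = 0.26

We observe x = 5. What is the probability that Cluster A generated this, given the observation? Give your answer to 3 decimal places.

Posterior ∝ prior × likelihood, so P(k | x) ∝ π_k f_k(x); normalise over all components.
Evaluate each component's likelihood at the observed value:
  p_A = e^(−2.4)·2.4^5/5! = 0.0601961
  p_B = e^(−6.1)·6.1^5/5! = 0.15786
  p_C = e^(−7.5)·7.5^5/5! = 0.109375
Unnormalised posteriors:
  π_A·p_A = 0.20 × 0.0601961 = 0.0120392
  π_B·p_B = 0.54 × 0.15786 = 0.0852443
  π_C·p_C = 0.26 × 0.109375 = 0.0284374
Normaliser: 0.0120392 + 0.0852443 + 0.0284374 = 0.125721
P(Cluster A | x) = 0.0120392 / 0.125721 ≈ 0.096

0.096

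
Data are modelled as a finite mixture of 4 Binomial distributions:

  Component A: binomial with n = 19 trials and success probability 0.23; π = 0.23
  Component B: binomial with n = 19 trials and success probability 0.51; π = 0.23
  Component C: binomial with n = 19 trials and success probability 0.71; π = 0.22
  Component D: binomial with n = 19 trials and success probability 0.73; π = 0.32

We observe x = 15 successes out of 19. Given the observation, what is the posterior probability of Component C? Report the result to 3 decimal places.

Apply Bayes' rule: the posterior for each component is proportional to its prior times its likelihood at x.
Component likelihoods at x = 15 successes out of 19:
  L_A = C(19,15)·0.23^15·0.77^4 = 3876·2.66635e-10·0.35153 = 3.63299e-07
  L_B = C(19,15)·0.51^15·0.49^4 = 3876·4.10726e-05·0.057648 = 0.00917742
  L_C = C(19,15)·0.71^15·0.29^4 = 3876·0.00587321·0.00707281 = 0.161009
  L_D = C(19,15)·0.73^15·0.27^4 = 3876·0.00890929·0.00531441 = 0.183519
Unnormalised posteriors:
  w_A·L_A = 0.23 × 3.63299e-07 = 8.35588e-08
  w_B·L_B = 0.23 × 0.00917742 = 0.00211081
  w_C·L_C = 0.22 × 0.161009 = 0.035422
  w_D·L_D = 0.32 × 0.183519 = 0.0587262
Normaliser: 8.35588e-08 + 0.00211081 + 0.035422 + 0.0587262 = 0.0962591
So the posterior for Component C is 0.035422 / 0.0962591 ≈ 0.368.

0.368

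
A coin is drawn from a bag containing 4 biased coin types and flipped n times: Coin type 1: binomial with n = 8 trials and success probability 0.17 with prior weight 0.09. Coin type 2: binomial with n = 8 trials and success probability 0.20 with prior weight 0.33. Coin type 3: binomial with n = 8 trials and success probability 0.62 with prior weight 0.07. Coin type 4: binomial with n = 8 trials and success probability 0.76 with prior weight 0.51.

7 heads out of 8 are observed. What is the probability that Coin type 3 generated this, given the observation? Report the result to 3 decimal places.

Apply Bayes' rule: the posterior for each component is proportional to its prior times its likelihood at x.
Binomial probabilities:
  p_1 = C(8,7)·0.17^7·0.83^1 = 8·4.10339e-06·0.83 = 2.72465e-05
  p_2 = C(8,7)·0.20^7·0.80^1 = 8·1.28e-05·0.8 = 8.192e-05
  p_3 = C(8,7)·0.62^7·0.38^1 = 8·0.0352161·0.38 = 0.107057
  p_4 = C(8,7)·0.76^7·0.24^1 = 8·0.146452·0.24 = 0.281188
Multiply by the mixture weights:
  w_1·p_1 = 0.09 × 2.72465e-05 = 2.45218e-06
  w_2·p_2 = 0.33 × 8.192e-05 = 2.70336e-05
  w_3·p_3 = 0.07 × 0.107057 = 0.007494
  w_4·p_4 = 0.51 × 0.281188 = 0.143406
Sum: 2.45218e-06 + 2.70336e-05 + 0.007494 + 0.143406 = 0.150929
Responsibility of Coin type 3: 0.007494 / 0.150929 ≈ 0.050

0.050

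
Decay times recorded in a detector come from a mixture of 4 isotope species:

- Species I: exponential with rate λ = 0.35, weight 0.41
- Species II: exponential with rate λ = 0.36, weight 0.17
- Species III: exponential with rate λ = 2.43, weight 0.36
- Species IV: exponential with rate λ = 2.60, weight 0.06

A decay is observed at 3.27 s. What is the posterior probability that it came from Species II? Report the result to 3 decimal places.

The responsibility of component k is π_k f_k(x) divided by Σ_j π_j f_j(x).
Component likelihoods at x = 3.27 s:
  p_I = 0.111434
  p_II = 0.110931
  p_III = 0.000860318
  p_IV = 0.000527961
Unnormalised posteriors:
  π_I·p_I = 0.41 × 0.111434 = 0.045688
  π_II·p_II = 0.17 × 0.110931 = 0.0188582
  π_III·p_III = 0.36 × 0.000860318 = 0.000309714
  π_IV·p_IV = 0.06 × 0.000527961 = 3.16776e-05
Normaliser: 0.045688 + 0.0188582 + 0.000309714 + 3.16776e-05 = 0.0648876
Responsibility of Species II: 0.0188582 / 0.0648876 ≈ 0.291

0.291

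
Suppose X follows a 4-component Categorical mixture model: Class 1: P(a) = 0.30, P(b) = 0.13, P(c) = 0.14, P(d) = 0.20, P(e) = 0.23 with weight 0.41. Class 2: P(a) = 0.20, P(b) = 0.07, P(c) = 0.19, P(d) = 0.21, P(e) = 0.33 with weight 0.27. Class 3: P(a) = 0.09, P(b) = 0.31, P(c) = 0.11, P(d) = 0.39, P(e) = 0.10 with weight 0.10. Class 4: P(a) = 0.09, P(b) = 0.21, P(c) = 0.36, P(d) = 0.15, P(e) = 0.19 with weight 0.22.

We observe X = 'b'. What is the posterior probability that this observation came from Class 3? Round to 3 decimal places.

0.207

Apply Bayes' rule: the posterior for each component is proportional to its prior times its likelihood at x.
Categorical probabilities:
  L_1 = 0.13
  L_2 = 0.07
  L_3 = 0.31
  L_4 = 0.21
Unnormalised posteriors:
  π_1·L_1 = 0.41 × 0.13 = 0.0533
  π_2·L_2 = 0.27 × 0.07 = 0.0189
  π_3·L_3 = 0.10 × 0.31 = 0.031
  π_4·L_4 = 0.22 × 0.21 = 0.0462
Marginal: 0.0533 + 0.0189 + 0.031 + 0.0462 = 0.1494
P(Class 3 | data) = 0.031 / 0.1494 ≈ 0.207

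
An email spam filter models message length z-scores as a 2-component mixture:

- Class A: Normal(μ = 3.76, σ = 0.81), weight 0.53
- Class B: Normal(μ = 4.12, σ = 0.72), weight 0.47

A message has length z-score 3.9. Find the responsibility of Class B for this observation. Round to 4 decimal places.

0.4915

By Bayes' theorem, P(k | x) = π_k f_k(x) / Σ_j π_j f_j(x).
Evaluate each component's likelihood at the observed value:
  p_A = 0.485219
  p_B = 0.528815
Prior × likelihood for each component:
  π_A·p_A = 0.53 × 0.485219 = 0.257166
  π_B·p_B = 0.47 × 0.528815 = 0.248543
Evidence: 0.257166 + 0.248543 = 0.505709
Responsibility of Class B: 0.248543 / 0.505709 ≈ 0.4915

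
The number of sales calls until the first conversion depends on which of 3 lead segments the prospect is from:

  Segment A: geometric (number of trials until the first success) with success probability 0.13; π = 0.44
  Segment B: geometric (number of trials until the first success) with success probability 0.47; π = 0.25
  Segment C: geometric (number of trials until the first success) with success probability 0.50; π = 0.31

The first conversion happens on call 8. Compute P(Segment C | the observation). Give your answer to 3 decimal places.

0.050

Apply Bayes' rule: the posterior for each component is proportional to its prior times its likelihood at x.
Evaluate each component's likelihood at the observed value:
  f_A = 0.0490431
  f_B = 0.00552114
  f_C = 0.00390625
Prior × likelihood for each component:
  w_A·f_A = 0.44 × 0.0490431 = 0.021579
  w_B·f_B = 0.25 × 0.00552114 = 0.00138029
  w_C·f_C = 0.31 × 0.00390625 = 0.00121094
Normaliser: 0.021579 + 0.00138029 + 0.00121094 = 0.0241702
P(Segment C | the observation) ≈ 0.050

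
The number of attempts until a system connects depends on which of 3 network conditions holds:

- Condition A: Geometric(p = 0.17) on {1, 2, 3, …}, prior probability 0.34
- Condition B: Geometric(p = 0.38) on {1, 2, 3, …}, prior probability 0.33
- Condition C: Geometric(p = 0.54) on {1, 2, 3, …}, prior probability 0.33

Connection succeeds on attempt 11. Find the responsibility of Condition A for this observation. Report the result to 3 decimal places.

Posterior ∝ prior × likelihood, so P(k | x) ∝ π_k f_k(x); normalise over all components.
Geometric probabilities:
  p_A = 0.17·(1−0.17)^10 = 0.17·0.15516 = 0.0263773
  p_B = 0.38·(1−0.38)^10 = 0.38·0.00839299 = 0.00318934
  p_C = 0.54·(1−0.54)^10 = 0.54·0.000424207 = 0.000229072
Unnormalised posteriors:
  π_A·p_A = 0.34 × 0.0263773 = 0.00896827
  π_B·p_B = 0.33 × 0.00318934 = 0.00105248
  π_C·p_C = 0.33 × 0.000229072 = 7.55938e-05
Sum: 0.00896827 + 0.00105248 + 7.55938e-05 = 0.0100963
P(Condition A | the observation) ≈ 0.888

0.888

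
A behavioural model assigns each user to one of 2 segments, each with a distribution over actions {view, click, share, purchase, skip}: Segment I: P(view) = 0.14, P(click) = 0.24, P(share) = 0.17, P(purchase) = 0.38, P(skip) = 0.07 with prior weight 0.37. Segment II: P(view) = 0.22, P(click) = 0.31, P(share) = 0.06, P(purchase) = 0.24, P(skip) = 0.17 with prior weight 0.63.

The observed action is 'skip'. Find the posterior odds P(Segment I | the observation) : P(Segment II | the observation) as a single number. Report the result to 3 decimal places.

0.242

The posterior odds equal the prior odds times the likelihood ratio: (π_i/π_j)·(f_i(x)/f_j(x)).
Evaluate each component's likelihood at the observed value:
  L_I = P(skip | comp) = 0.07
  L_II = P(skip | comp) = 0.17
Posterior odds = (π_I·L_I) / (π_II·L_II) = (0.37·0.07) / (0.63·0.17) = 0.0259 / 0.1071 ≈ 0.242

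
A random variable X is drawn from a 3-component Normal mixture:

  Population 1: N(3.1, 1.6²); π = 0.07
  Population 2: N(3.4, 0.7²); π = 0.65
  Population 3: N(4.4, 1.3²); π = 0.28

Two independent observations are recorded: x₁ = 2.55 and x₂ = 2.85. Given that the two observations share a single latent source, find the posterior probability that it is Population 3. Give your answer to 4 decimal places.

By Bayes' theorem, P(k | x) = π_k f_k(x) / Σ_j π_j f_j(x).
Since both observations come from the same component, the likelihood for component k is f_k(x₁)·f_k(x₂).
  p_1 = [0.235034] × [0.246314] = 0.0578922
  p_2 = [0.272666] × [0.418559] = 0.114127
  p_3 = [0.111484] × [0.150755] = 0.0168067
Multiply by the mixture weights:
  π_1·p_1 = 0.07 × 0.0578922 = 0.00405245
  π_2·p_2 = 0.65 × 0.114127 = 0.0741824
  π_3·p_3 = 0.28 × 0.0168067 = 0.00470587
Marginal: 0.00405245 + 0.0741824 + 0.00470587 = 0.0829407
So the posterior for Population 3 is 0.00470587 / 0.0829407 ≈ 0.0567.

0.0567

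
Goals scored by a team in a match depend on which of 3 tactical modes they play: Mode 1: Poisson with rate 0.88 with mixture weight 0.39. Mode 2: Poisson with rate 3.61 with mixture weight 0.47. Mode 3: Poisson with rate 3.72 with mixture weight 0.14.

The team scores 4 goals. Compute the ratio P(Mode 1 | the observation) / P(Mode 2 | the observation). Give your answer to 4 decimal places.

The posterior odds equal the prior odds times the likelihood ratio: (w_i/w_j)·(f_i(x)/f_j(x)).
Evaluate each component's likelihood at the observed value:
  p_1 = e^(−0.88)·0.88^4/4! = 0.0103643
  p_2 = e^(−3.61)·3.61^4/4! = 0.191432
  p_3 = e^(−3.72)·3.72^4/4! = 0.193368
Odds = (0.39/0.47) × (0.0103643/0.191432) = 0.829787 × 0.0541409 ≈ 0.0449

0.0449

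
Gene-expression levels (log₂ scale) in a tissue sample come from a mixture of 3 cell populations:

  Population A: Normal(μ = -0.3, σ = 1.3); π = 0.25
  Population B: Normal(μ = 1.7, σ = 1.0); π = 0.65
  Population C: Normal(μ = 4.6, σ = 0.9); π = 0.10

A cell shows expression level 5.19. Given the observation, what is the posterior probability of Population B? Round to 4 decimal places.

By Bayes' theorem, P(k | x) = π_k f_k(x) / Σ_j π_j f_j(x).
Normal densities:
  L_A = (1/(1.3·√(2π)))·exp(−(5.19−-0.3)²/(2·1.3²)) = 0.306879·exp(-8.91719) = 4.11415e-05
  L_B = (1/(1.0·√(2π)))·exp(−(5.19−1.7)²/(2·1.0²)) = 0.398942·exp(-6.09005) = 0.000903722
  L_C = (1/(0.9·√(2π)))·exp(−(5.19−4.6)²/(2·0.9²)) = 0.443269·exp(-0.21488) = 0.357559
Multiply by the mixture weights:
  π_A·L_A = 0.25 × 4.11415e-05 = 1.02854e-05
  π_B·L_B = 0.65 × 0.000903722 = 0.000587419
  π_C·L_C = 0.10 × 0.357559 = 0.0357559
Normaliser: 1.02854e-05 + 0.000587419 + 0.0357559 = 0.0363536
P(Population B | x) ≈ 0.0162

0.0162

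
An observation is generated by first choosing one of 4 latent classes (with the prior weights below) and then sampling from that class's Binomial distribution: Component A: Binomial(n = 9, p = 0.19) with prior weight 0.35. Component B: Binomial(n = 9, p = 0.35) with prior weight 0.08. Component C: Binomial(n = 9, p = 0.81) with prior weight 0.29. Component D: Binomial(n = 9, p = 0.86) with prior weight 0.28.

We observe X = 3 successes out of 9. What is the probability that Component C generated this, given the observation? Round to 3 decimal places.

Apply Bayes' rule: the posterior for each component is proportional to its prior times its likelihood at x.
Evaluate each component's likelihood at the observed value:
  p_A = C(9,3)·0.19^3·0.81^6 = 84·0.006859·0.28243 = 0.162723
  p_B = C(9,3)·0.35^3·0.65^6 = 84·0.042875·0.0754189 = 0.271621
  p_C = C(9,3)·0.81^3·0.19^6 = 84·0.531441·4.70459e-05 = 0.00210018
  p_D = C(9,3)·0.86^3·0.14^6 = 84·0.636056·7.52954e-06 = 0.000402293
Weight by the priors:
  w_A·p_A = 0.35 × 0.162723 = 0.0569532
  w_B·p_B = 0.08 × 0.271621 = 0.0217297
  w_C·p_C = 0.29 × 0.00210018 = 0.000609051
  w_D·p_D = 0.28 × 0.000402293 = 0.000112642
Marginal: 0.0569532 + 0.0217297 + 0.000609051 + 0.000112642 = 0.0794046
So the posterior for Component C is 0.000609051 / 0.0794046 ≈ 0.008.

0.008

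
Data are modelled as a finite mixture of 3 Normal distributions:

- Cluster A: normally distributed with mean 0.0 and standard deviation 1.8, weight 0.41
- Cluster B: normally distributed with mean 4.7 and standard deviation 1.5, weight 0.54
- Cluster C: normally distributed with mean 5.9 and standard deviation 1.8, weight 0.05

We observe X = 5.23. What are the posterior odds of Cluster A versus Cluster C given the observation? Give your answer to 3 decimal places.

Since P(k|x) ∝ P(Z=k) f_k(x), the posterior odds are P(Z=i) f_i(x) / (P(Z=j) f_j(x)).
Component likelihoods at x = 5.23:
  f_A = (1/(1.8·√(2π)))·exp(−(5.23−0.0)²/(2·1.8²)) = 0.221635·exp(-4.22113) = 0.00325406
  f_B = (1/(1.5·√(2π)))·exp(−(5.23−4.7)²/(2·1.5²)) = 0.265962·exp(-0.06242) = 0.249867
  f_C = (1/(1.8·√(2π)))·exp(−(5.23−5.9)²/(2·1.8²)) = 0.221635·exp(-0.06927) = 0.206801
0.00133416 / 0.01034 ≈ 0.129

0.129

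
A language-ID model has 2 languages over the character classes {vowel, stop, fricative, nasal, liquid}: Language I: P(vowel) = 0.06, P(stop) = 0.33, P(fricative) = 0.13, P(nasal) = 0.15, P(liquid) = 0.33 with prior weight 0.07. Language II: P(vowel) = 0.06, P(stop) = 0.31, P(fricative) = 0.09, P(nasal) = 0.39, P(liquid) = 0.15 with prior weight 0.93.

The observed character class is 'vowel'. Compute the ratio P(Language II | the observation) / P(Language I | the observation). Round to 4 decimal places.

13.2857

The posterior odds equal the prior odds times the likelihood ratio: (π_i/π_j)·(f_i(x)/f_j(x)).
Evaluate each component's likelihood at the observed value:
  f_I = P(vowel | comp) = 0.06
  f_II = P(vowel | comp) = 0.06
Posterior odds = (π_II·f_II) / (π_I·f_I) = (0.93·0.06) / (0.07·0.06) = 0.0558 / 0.0042 ≈ 13.2857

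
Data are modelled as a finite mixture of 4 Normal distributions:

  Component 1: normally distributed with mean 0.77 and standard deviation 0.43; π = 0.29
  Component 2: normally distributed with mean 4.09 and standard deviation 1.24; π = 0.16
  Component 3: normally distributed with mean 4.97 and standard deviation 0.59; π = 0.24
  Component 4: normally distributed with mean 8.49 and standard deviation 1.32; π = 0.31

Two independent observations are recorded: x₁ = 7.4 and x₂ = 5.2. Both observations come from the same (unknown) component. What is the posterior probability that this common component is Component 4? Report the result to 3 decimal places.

0.729

Posterior ∝ prior × likelihood, so P(k | x) ∝ π_k f_k(x); normalise over all components.
Since both observations come from the same component, the likelihood for component k is f_k(x₁)·f_k(x₂).
  f_1 = [(1/(0.43·√(2π)))·exp(−(7.4−0.77)²/(2·0.43²)) = 0.927773·exp(-118.86668) = 2.20951e-52] × [8.31547e-24] = 1.83731e-75
  f_2 = [(1/(1.24·√(2π)))·exp(−(7.4−4.09)²/(2·1.24²)) = 0.321728·exp(-3.56273) = 0.00912463] × [0.215519] = 0.00196653
  f_3 = [(1/(0.59·√(2π)))·exp(−(7.4−4.97)²/(2·0.59²)) = 0.676173·exp(-8.48161) = 0.000140133] × [0.626699] = 8.7821e-05
  f_4 = [(1/(1.32·√(2π)))·exp(−(7.4−8.49)²/(2·1.32²)) = 0.302229·exp(-0.34094) = 0.214916] × [0.0135325] = 0.00290836
Multiply by the mixture weights:
  π_1·f_1 = 0.29 × 1.83731e-75 = 5.32821e-76
  π_2·f_2 = 0.16 × 0.00196653 = 0.000314645
  π_3·f_3 = 0.24 × 8.7821e-05 = 2.1077e-05
  π_4·f_4 = 0.31 × 0.00290836 = 0.00090159
Normaliser: 5.32821e-76 + 0.000314645 + 2.1077e-05 + 0.00090159 = 0.00123731
Responsibility of Component 4: 0.00090159 / 0.00123731 ≈ 0.729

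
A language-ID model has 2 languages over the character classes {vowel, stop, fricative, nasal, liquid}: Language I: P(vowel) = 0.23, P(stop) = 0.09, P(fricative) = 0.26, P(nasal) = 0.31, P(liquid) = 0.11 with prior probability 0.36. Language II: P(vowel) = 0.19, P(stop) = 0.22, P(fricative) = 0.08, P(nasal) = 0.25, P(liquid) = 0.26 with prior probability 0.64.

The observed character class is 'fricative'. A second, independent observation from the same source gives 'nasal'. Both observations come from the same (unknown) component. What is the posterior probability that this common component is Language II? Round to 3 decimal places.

0.306

The responsibility of component k is w_k f_k(x) divided by Σ_j w_j f_j(x).
Since both observations come from the same component, the likelihood for component k is f_k(x₁)·f_k(x₂).
  L_I = [0.26] × [0.31] = 0.0806
  L_II = [0.08] × [0.25] = 0.02
Unnormalised posteriors:
  w_I·L_I = 0.36 × 0.0806 = 0.029016
  w_II·L_II = 0.64 × 0.02 = 0.0128
Denominator: 0.029016 + 0.0128 = 0.041816
Responsibility of Language II: 0.0128 / 0.041816 ≈ 0.306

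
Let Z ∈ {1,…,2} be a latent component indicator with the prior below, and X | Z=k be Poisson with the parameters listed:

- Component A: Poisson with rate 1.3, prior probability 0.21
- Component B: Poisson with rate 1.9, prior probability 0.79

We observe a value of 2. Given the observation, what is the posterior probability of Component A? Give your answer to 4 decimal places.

0.1848

By Bayes' theorem, P(k | x) = w_k f_k(x) / Σ_j w_j f_j(x).
Component likelihoods at x = 2:
  f_A = e^(−1.3)·1.3^2/2! = 0.230289
  f_B = e^(−1.9)·1.9^2/2! = 0.269971
Weight by the priors:
  w_A·f_A = 0.21 × 0.230289 = 0.0483608
  w_B·f_B = 0.79 × 0.269971 = 0.213277
Denominator: 0.0483608 + 0.213277 = 0.261638
P(Component A | 2) = 0.0483608 / 0.261638 ≈ 0.1848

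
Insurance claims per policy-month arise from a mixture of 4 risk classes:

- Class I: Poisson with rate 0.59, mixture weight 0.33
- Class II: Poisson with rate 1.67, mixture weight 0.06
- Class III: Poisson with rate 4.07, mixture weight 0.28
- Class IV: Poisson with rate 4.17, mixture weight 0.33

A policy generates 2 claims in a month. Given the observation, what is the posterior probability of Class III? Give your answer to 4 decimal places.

0.3011

By Bayes' theorem, P(k | x) = π_k f_k(x) / Σ_j π_j f_j(x).
Evaluate each component's likelihood at the observed value:
  L_I = e^(−0.59)·0.59^2/2! = 0.0964807
  L_II = e^(−1.67)·1.67^2/2! = 0.262501
  L_III = e^(−4.07)·4.07^2/2! = 0.141443
  L_IV = e^(−4.17)·4.17^2/2! = 0.134349
Prior × likelihood for each component:
  π_I·L_I = 0.33 × 0.0964807 = 0.0318386
  π_II·L_II = 0.06 × 0.262501 = 0.0157501
  π_III·L_III = 0.28 × 0.141443 = 0.0396039
  π_IV·L_IV = 0.33 × 0.134349 = 0.0443351
Normaliser: 0.0318386 + 0.0157501 + 0.0396039 + 0.0443351 = 0.131528
Responsibility of Class III: 0.0396039 / 0.131528 ≈ 0.3011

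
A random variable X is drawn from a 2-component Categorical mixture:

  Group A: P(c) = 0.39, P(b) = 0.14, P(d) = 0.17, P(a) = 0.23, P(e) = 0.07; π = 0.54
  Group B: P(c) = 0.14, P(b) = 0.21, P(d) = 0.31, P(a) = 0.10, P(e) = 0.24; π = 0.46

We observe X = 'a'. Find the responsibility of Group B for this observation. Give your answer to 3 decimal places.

Posterior ∝ prior × likelihood, so P(k | x) ∝ w_k f_k(x); normalise over all components.
Evaluate each component's likelihood at the observed value:
  p_A = 0.23
  p_B = 0.1
Multiply by the mixture weights:
  w_A·p_A = 0.54 × 0.23 = 0.1242
  w_B·p_B = 0.46 × 0.1 = 0.046
Evidence: 0.1242 + 0.046 = 0.1702
So the posterior for Group B is 0.046 / 0.1702 ≈ 0.270.

0.270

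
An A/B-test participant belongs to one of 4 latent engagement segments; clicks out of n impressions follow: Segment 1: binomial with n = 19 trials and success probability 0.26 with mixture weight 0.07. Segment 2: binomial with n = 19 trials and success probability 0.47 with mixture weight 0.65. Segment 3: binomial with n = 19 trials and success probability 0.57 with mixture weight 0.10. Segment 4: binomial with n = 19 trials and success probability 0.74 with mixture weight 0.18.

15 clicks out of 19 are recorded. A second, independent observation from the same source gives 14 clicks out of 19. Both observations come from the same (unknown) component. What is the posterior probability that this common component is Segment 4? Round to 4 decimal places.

The responsibility of component k is π_k f_k(x) divided by Σ_j π_j f_j(x).
Since both observations come from the same component, the likelihood for component k is f_k(x₁)·f_k(x₂).
  L_1 = [1.94944e-06] × [1.66453e-05] = 3.2449e-11
  L_2 = [0.00368939] × [0.0124811] = 4.60479e-05
  L_3 = [0.0288656] × [0.0653274] = 0.00188571
  L_4 = [0.193532] × [0.203993] = 0.0394792
Multiply by the mixture weights:
  π_1·L_1 = 0.07 × 3.2449e-11 = 2.27143e-12
  π_2·L_2 = 0.65 × 4.60479e-05 = 2.99311e-05
  π_3·L_3 = 0.10 × 0.00188571 = 0.000188571
  π_4·L_4 = 0.18 × 0.0394792 = 0.00710626
Marginal: 2.27143e-12 + 2.99311e-05 + 0.000188571 + 0.00710626 = 0.00732477
P(Segment 4 | x₁, x₂) = 0.00710626 / 0.00732477 ≈ 0.9702

0.9702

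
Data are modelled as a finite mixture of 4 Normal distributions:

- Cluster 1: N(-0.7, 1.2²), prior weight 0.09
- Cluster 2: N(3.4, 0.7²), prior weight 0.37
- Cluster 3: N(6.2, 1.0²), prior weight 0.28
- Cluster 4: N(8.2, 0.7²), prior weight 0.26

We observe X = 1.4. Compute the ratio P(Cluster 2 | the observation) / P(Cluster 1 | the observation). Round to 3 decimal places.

0.550

Posterior odds = (w_i f_i(x)) / (w_j f_j(x)); the normalising sum cancels.
Evaluate each component's likelihood at the observed value:
  f_1 = (1/(1.2·√(2π)))·exp(−(1.4−-0.7)²/(2·1.2²)) = 0.332452·exp(-1.53125) = 0.0718978
  f_2 = (1/(0.7·√(2π)))·exp(−(1.4−3.4)²/(2·0.7²)) = 0.569918·exp(-4.08163) = 0.00962014
  f_3 = (1/(1.0·√(2π)))·exp(−(1.4−6.2)²/(2·1.0²)) = 0.398942·exp(-11.52000) = 3.9613e-06
  f_4 = (1/(0.7·√(2π)))·exp(−(1.4−8.2)²/(2·0.7²)) = 0.569918·exp(-47.18367) = 1.8374e-21
Odds = (0.37/0.09) × (0.00962014/0.0718978) = 4.11111 × 0.133803 ≈ 0.550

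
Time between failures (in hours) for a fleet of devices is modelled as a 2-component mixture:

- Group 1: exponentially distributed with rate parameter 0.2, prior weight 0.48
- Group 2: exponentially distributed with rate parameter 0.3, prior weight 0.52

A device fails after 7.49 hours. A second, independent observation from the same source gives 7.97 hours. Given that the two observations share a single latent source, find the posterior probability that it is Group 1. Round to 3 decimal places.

The responsibility of component k is P(Z=k) f_k(x) divided by Σ_j P(Z=j) f_j(x).
Since both observations come from the same component, the likelihood for component k is f_k(x₁)·f_k(x₂).
  p_1 = [0.2·e^(−0.2·7.49) = 0.2·e^(−1.4980) = 0.0447154] × [0.0406223] = 0.00181644
  p_2 = [0.3·e^(−0.3·7.49) = 0.3·e^(−2.2470) = 0.0317148] × [0.0274614] = 0.000870933
Multiply by the mixture weights:
  P(Z=1)·p_1 = 0.48 × 0.00181644 = 0.000871892
  P(Z=2)·p_2 = 0.52 × 0.000870933 = 0.000452885
Sum: 0.000871892 + 0.000452885 = 0.00132478
P(Group 1 | data) = 0.000871892 / 0.00132478 ≈ 0.658

0.658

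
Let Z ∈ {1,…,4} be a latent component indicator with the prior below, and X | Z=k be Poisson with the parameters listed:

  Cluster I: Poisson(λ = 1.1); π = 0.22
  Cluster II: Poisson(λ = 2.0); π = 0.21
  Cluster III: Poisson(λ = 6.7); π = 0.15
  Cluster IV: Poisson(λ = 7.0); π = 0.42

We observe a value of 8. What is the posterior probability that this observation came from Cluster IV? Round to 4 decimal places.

Posterior ∝ prior × likelihood, so P(k | x) ∝ w_k f_k(x); normalise over all components.
Poisson probabilities:
  p_I = e^(−1.1)·1.1^8/8! = 1.76969e-05
  p_II = e^(−2.0)·2.0^8/8! = 0.000859272
  p_III = e^(−6.7)·6.7^8/8! = 0.123967
  p_IV = e^(−7.0)·7.0^8/8! = 0.130377
Weight by the priors:
  w_I·p_I = 0.22 × 1.76969e-05 = 3.89332e-06
  w_II·p_II = 0.21 × 0.000859272 = 0.000180447
  w_III·p_III = 0.15 × 0.123967 = 0.018595
  w_IV·p_IV = 0.42 × 0.130377 = 0.0547585
Normaliser: 3.89332e-06 + 0.000180447 + 0.018595 + 0.0547585 = 0.0735379
P(Cluster IV | the observation) = 0.0547585 / 0.0735379 ≈ 0.7446

0.7446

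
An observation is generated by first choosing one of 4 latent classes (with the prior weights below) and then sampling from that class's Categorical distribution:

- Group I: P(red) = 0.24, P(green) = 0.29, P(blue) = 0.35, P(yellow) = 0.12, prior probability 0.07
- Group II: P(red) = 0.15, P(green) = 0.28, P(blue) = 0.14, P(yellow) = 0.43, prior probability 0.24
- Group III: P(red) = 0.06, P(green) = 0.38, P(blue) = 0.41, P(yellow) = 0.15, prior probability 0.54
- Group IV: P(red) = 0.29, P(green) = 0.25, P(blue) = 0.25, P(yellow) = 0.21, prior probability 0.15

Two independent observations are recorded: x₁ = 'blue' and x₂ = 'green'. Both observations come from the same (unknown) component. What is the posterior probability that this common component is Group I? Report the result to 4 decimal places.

0.0646

P(component k | x) = w_k·f_k(x) / marginal(x), where marginal(x) = Σ_j w_j·f_j(x).
Since both observations come from the same component, the likelihood for component k is f_k(x₁)·f_k(x₂).
  p_I = [0.35] × [0.29] = 0.1015
  p_II = [0.14] × [0.28] = 0.0392
  p_III = [0.41] × [0.38] = 0.1558
  p_IV = [0.25] × [0.25] = 0.0625
Multiply by the mixture weights:
  w_I·p_I = 0.07 × 0.1015 = 0.007105
  w_II·p_II = 0.24 × 0.0392 = 0.009408
  w_III·p_III = 0.54 × 0.1558 = 0.084132
  w_IV·p_IV = 0.15 × 0.0625 = 0.009375
Evidence: 0.007105 + 0.009408 + 0.084132 + 0.009375 = 0.11002
P(Group I | data) = 0.007105 / 0.11002 ≈ 0.0646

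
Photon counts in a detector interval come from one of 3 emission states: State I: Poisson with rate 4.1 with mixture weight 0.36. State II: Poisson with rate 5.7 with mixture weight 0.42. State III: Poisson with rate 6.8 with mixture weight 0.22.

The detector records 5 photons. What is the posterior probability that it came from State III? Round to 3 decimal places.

0.188

P(component k | x) = π_k·f_k(x) / marginal(x), where marginal(x) = Σ_j π_j·f_j(x).
Component likelihoods at x = 5 photons:
  L_I = 0.160004
  L_II = 0.16777
  L_III = 0.134946
Unnormalised posteriors:
  π_I·L_I = 0.36 × 0.160004 = 0.0576014
  π_II·L_II = 0.42 × 0.16777 = 0.0704634
  π_III·L_III = 0.22 × 0.134946 = 0.0296882
Sum: 0.0576014 + 0.0704634 + 0.0296882 = 0.157753
So the posterior for State III is 0.0296882 / 0.157753 ≈ 0.188.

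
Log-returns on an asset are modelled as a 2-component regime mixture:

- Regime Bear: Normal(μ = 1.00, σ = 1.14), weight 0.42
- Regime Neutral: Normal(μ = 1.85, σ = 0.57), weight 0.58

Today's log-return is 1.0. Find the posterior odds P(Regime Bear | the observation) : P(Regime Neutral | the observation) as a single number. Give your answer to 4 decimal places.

Since P(k|x) ∝ π_k f_k(x), the posterior odds are π_i f_i(x) / (π_j f_j(x)).
Component likelihoods at x = 1.0:
  f_Bear = (1/(1.14·√(2π)))·exp(−(1.0−1.00)²/(2·1.14²)) = 0.349949·exp(-0.00000) = 0.349949
  f_Neutral = (1/(0.57·√(2π)))·exp(−(1.0−1.85)²/(2·0.57²)) = 0.699899·exp(-1.11188) = 0.230225
Odds = (0.42/0.58) × (0.349949/0.230225) = 0.724138 × 1.52004 ≈ 1.1007

1.1007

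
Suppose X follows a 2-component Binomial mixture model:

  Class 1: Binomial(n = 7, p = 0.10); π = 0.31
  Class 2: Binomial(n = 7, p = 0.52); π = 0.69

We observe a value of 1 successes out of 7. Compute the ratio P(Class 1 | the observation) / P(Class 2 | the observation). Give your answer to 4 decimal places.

Posterior odds = (π_i f_i(x)) / (π_j f_j(x)); the normalising sum cancels.
Evaluate each component's likelihood at the observed value:
  L_1 = C(7,1)·0.10^1·0.90^6 = 7·0.1·0.531441 = 0.372009
  L_2 = C(7,1)·0.52^1·0.48^6 = 7·0.52·0.0122306 = 0.0445193
Posterior odds = (π_1·L_1) / (π_2·L_2) = (0.31·0.372009) / (0.69·0.0445193) = 0.115323 / 0.0307184 ≈ 3.7542

3.7542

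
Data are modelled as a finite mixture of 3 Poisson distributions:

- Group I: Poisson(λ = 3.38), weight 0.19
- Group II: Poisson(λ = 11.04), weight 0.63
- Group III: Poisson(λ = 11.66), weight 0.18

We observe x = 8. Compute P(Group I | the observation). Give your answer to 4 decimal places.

Posterior ∝ prior × likelihood, so P(k | x) ∝ π_k f_k(x); normalise over all components.
Poisson probabilities:
  f_I = 0.0143846
  f_II = 0.0878256
  f_III = 0.0731466
Prior × likelihood for each component:
  π_I·f_I = 0.19 × 0.0143846 = 0.00273307
  π_II·f_II = 0.63 × 0.0878256 = 0.0553301
  π_III·f_III = 0.18 × 0.0731466 = 0.0131664
Normaliser: 0.00273307 + 0.0553301 + 0.0131664 = 0.0712296
P(Group I | the observation) ≈ 0.0384

0.0384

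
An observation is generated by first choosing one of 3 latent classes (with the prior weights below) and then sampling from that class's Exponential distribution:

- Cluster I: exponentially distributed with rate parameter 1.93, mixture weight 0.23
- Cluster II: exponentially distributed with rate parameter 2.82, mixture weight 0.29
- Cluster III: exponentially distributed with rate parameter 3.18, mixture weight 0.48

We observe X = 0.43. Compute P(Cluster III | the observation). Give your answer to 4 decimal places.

Apply Bayes' rule: the posterior for each component is proportional to its prior times its likelihood at x.
Exponential densities:
  L_I = 0.841659
  L_II = 0.838733
  L_III = 0.810164
Weight by the priors:
  P(Z=I)·L_I = 0.23 × 0.841659 = 0.193582
  P(Z=II)·L_II = 0.29 × 0.838733 = 0.243233
  P(Z=III)·L_III = 0.48 × 0.810164 = 0.388879
Denominator: 0.193582 + 0.243233 + 0.388879 = 0.825693
So the posterior for Cluster III is 0.388879 / 0.825693 ≈ 0.4710.

0.4710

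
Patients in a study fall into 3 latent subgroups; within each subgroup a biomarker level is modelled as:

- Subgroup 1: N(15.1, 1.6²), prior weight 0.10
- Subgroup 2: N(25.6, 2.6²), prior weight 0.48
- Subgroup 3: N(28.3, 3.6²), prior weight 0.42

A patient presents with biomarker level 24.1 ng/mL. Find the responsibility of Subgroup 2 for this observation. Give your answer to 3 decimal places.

Apply Bayes' rule: the posterior for each component is proportional to its prior times its likelihood at x.
Component likelihoods at x = 24.1 ng/mL:
  f_1 = 3.35827e-08
  f_2 = 0.129916
  f_3 = 0.0561107
Weight by the priors:
  P(Z=1)·f_1 = 0.10 × 3.35827e-08 = 3.35827e-09
  P(Z=2)·f_2 = 0.48 × 0.129916 = 0.0623595
  P(Z=3)·f_3 = 0.42 × 0.0561107 = 0.0235665
Normaliser: 3.35827e-09 + 0.0623595 + 0.0235665 = 0.085926
P(Subgroup 2 | data) = 0.0623595 / 0.085926 ≈ 0.726

0.726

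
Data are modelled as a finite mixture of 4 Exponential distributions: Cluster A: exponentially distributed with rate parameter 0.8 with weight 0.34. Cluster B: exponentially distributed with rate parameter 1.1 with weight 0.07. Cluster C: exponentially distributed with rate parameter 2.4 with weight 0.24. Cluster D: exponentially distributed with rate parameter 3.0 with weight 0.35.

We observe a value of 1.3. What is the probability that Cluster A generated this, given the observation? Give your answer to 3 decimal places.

0.596

The responsibility of component k is P(Z=k) f_k(x) divided by Σ_j P(Z=j) f_j(x).
Exponential densities:
  f_A = 0.8·e^(−0.8·1.3) = 0.8·e^(−1.0400) = 0.282764
  f_B = 1.1·e^(−1.1·1.3) = 1.1·e^(−1.4300) = 0.26324
  f_C = 2.4·e^(−2.4·1.3) = 2.4·e^(−3.1200) = 0.105977
  f_D = 3.0·e^(−3.0·1.3) = 3.0·e^(−3.9000) = 0.0607257
Multiply by the mixture weights:
  P(Z=A)·f_A = 0.34 × 0.282764 = 0.0961397
  P(Z=B)·f_B = 0.07 × 0.26324 = 0.0184268
  P(Z=C)·f_C = 0.24 × 0.105977 = 0.0254345
  P(Z=D)·f_D = 0.35 × 0.0607257 = 0.021254
Denominator: 0.0961397 + 0.0184268 + 0.0254345 + 0.021254 = 0.161255
P(Cluster A | 1.3) = 0.0961397 / 0.161255 ≈ 0.596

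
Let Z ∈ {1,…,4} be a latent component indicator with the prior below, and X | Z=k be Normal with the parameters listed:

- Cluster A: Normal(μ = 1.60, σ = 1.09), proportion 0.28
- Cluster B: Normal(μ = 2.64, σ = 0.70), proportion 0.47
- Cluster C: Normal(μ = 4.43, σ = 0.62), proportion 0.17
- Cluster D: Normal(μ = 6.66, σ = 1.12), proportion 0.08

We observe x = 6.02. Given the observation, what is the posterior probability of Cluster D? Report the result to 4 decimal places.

P(component k | x) = P(Z=k)·f_k(x) / marginal(x), where marginal(x) = Σ_j P(Z=j)·f_j(x).
Normal densities:
  p_A = 9.83661e-05
  p_B = 4.93176e-06
  p_C = 0.0240103
  p_D = 0.302543
Weight by the priors:
  P(Z=A)·p_A = 0.28 × 9.83661e-05 = 2.75425e-05
  P(Z=B)·p_B = 0.47 × 4.93176e-06 = 2.31793e-06
  P(Z=C)·p_C = 0.17 × 0.0240103 = 0.00408174
  P(Z=D)·p_D = 0.08 × 0.302543 = 0.0242034
Evidence: 2.75425e-05 + 2.31793e-06 + 0.00408174 + 0.0242034 = 0.028315
P(Cluster D | 6.02) ≈ 0.8548

0.8548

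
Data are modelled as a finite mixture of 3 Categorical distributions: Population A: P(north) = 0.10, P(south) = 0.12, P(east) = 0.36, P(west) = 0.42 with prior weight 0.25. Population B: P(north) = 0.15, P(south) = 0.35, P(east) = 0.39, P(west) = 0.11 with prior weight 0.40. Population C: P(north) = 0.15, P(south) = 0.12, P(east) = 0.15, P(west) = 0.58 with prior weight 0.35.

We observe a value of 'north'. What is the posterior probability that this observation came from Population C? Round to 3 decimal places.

0.382

By Bayes' theorem, P(k | x) = π_k f_k(x) / Σ_j π_j f_j(x).
Component likelihoods at x = 'north':
  p_A = P(north | comp) = 0.10
  p_B = P(north | comp) = 0.15
  p_C = P(north | comp) = 0.15
Unnormalised posteriors:
  π_A·p_A = 0.25 × 0.1 = 0.025
  π_B·p_B = 0.40 × 0.15 = 0.06
  π_C·p_C = 0.35 × 0.15 = 0.0525
Sum: 0.025 + 0.06 + 0.0525 = 0.1375
Responsibility of Population C: 0.0525 / 0.1375 ≈ 0.382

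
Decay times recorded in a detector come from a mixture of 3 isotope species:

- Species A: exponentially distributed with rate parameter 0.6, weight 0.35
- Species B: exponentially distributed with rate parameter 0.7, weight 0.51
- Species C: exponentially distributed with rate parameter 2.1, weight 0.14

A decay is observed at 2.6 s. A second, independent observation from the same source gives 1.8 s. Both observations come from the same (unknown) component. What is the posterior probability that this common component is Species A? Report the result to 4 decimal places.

By Bayes' theorem, P(k | x) = π_k f_k(x) / Σ_j π_j f_j(x).
Since both observations come from the same component, the likelihood for component k is f_k(x₁)·f_k(x₂).
  L_A = [0.126082] × [0.203757] = 0.0256901
  L_B = [0.113418] × [0.198558] = 0.02252
  L_C = [0.00893247] × [0.0479277] = 0.000428112
Prior × likelihood for each component:
  π_A·L_A = 0.35 × 0.0256901 = 0.00899152
  π_B·L_B = 0.51 × 0.02252 = 0.0114852
  π_C·L_C = 0.14 × 0.000428112 = 5.99357e-05
Sum: 0.00899152 + 0.0114852 + 5.99357e-05 = 0.0205367
Responsibility of Species A: 0.00899152 / 0.0205367 ≈ 0.4378

0.4378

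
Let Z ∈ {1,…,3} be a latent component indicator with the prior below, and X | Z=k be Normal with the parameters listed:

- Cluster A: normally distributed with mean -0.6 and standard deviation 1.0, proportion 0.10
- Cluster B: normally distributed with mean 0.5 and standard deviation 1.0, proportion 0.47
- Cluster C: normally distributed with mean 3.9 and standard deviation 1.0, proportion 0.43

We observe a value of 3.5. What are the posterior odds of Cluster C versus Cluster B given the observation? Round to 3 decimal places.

76.024

Posterior odds = (π_i f_i(x)) / (π_j f_j(x)); the normalising sum cancels.
Component likelihoods at x = 3.5:
  p_A = 8.92617e-05
  p_B = 0.00443185
  p_C = 0.36827
Odds = (0.43/0.47) × (0.36827/0.00443185) = 0.914894 × 83.0963 ≈ 76.024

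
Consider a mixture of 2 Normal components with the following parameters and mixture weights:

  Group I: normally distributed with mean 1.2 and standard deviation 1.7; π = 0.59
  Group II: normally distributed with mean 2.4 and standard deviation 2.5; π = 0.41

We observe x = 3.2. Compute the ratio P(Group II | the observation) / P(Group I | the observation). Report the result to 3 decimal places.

The posterior odds equal the prior odds times the likelihood ratio: (w_i/w_j)·(f_i(x)/f_j(x)).
Evaluate each component's likelihood at the observed value:
  L_I = 0.117466
  L_II = 0.151612
Odds = (0.41/0.59) × (0.151612/0.117466) = 0.694915 × 1.29069 ≈ 0.897

0.897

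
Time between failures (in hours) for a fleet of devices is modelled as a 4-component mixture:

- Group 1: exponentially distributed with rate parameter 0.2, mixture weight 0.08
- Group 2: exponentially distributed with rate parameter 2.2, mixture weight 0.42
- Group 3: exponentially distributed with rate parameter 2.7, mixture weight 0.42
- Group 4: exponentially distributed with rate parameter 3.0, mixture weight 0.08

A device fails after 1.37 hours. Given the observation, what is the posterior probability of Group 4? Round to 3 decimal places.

0.044

Posterior ∝ prior × likelihood, so P(k | x) ∝ π_k f_k(x); normalise over all components.
Component likelihoods at x = 1.37 hours:
  p_1 = 0.152066
  p_2 = 0.108009
  p_3 = 0.0668203
  p_4 = 0.0492233
Unnormalised posteriors:
  π_1·p_1 = 0.08 × 0.152066 = 0.0121653
  π_2·p_2 = 0.42 × 0.108009 = 0.0453637
  π_3·p_3 = 0.42 × 0.0668203 = 0.0280645
  π_4·p_4 = 0.08 × 0.0492233 = 0.00393787
Marginal: 0.0121653 + 0.0453637 + 0.0280645 + 0.00393787 = 0.0895314
So the posterior for Group 4 is 0.00393787 / 0.0895314 ≈ 0.044.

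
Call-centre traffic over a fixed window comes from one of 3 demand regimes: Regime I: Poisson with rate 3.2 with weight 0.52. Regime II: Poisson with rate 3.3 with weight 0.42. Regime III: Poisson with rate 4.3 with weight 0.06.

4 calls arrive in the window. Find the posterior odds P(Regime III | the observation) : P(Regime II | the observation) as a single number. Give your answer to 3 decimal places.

The posterior odds equal the prior odds times the likelihood ratio: (π_i/π_j)·(f_i(x)/f_j(x)).
Evaluate each component's likelihood at the observed value:
  p_I = e^(−3.2)·3.2^4/4! = 0.178093
  p_II = e^(−3.3)·3.3^4/4! = 0.182252
  p_III = e^(−4.3)·4.3^4/4! = 0.193284
Posterior odds = (π_III·p_III) / (π_II·p_II) = (0.06·0.193284) / (0.42·0.182252) = 0.0115971 / 0.0765459 ≈ 0.152

0.152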